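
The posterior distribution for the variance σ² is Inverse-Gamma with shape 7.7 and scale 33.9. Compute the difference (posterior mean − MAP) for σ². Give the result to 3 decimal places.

1.163

Mode = β/(α+1) = 33.9/8.7 = 3.897.
Mean = β/(α−1) = 33.9/6.7 = 5.060.
Difference = 5.060 − 3.897 = 1.163.
The mean is pulled above the mode by the posterior's right skew.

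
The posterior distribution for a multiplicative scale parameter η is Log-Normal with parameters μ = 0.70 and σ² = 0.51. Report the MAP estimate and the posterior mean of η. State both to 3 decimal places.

Mode = exp(μ − σ²) = exp(0.19) = 1.209.
Mean = exp(μ + σ²/2) = exp(0.955) = 2.599.

MAP estimate = 1.209, posterior mean = 2.599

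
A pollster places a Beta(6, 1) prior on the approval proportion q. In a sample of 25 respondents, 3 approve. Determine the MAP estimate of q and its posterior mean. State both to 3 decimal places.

MAP: 0.267. Posterior mean: 0.281.

Posterior: Beta(6+3, 1+22) = Beta(9, 23).
Mode = (9−1)/(9+23−2) = 8/30 = 0.267.
Mean = 9/(9+23) = 9/32 = 0.281.
The mean is pulled above the mode by the posterior's right skew.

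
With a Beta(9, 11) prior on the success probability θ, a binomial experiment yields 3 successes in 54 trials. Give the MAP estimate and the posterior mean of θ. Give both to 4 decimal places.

Posterior: Beta(9+3, 11+51) = Beta(12, 62).
Mode = (12−1)/(12+62−2) = 11/72 = 0.1528.
Mean = 12/(12+62) = 12/74 = 0.1622.
Right-skewed posterior ⇒ mode < mean.

MAP estimate = 0.1528, posterior mean = 0.1622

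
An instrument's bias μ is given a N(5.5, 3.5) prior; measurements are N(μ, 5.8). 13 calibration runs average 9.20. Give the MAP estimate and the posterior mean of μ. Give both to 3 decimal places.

μ_MAP = 8.782, E[μ|data] = 8.782

Posterior for μ is Normal. Precision-weighted mean: (1/3.5·5.5 + 13/5.8·9.20) / (1/3.5 + 13/5.8) = 8.782.
A Normal posterior is symmetric, so mode = mean.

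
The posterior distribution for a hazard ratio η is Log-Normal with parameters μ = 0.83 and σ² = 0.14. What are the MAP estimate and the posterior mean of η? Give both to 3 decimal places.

Mode = exp(μ − σ²) = exp(0.69) = 1.994.
Mean = exp(μ + σ²/2) = exp(0.900) = 2.460.

MAP = 1.994, posterior mean = 2.460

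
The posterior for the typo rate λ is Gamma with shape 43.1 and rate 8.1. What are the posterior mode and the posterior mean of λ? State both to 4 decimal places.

MAP = 5.1975, posterior mean = 5.3210

Mode = (α−1)/β = 42.1/8.1 = 5.1975.
Mean = α/β = 43.1/8.1 = 5.3210.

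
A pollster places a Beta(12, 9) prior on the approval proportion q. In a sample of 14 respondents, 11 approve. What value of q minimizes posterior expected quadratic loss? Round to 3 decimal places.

Posterior: Beta(12+11, 9+3) = Beta(23, 12).
Mode = (23−1)/(23+12−2) = 22/33 = 0.667.
Mean = 23/(23+12) = 23/35 = 0.657.
Quadratic loss ⇒ the optimal estimator is the posterior mean.

0.657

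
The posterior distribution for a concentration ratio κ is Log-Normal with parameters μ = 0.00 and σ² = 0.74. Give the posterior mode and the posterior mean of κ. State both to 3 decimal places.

Mode = exp(μ − σ²) = exp(-0.74) = 0.477.
Mean = exp(μ + σ²/2) = exp(0.370) = 1.448.
The posterior is right-skewed, so the mean exceeds the mode.

κ_MAP = 0.477, E[κ|data] = 1.448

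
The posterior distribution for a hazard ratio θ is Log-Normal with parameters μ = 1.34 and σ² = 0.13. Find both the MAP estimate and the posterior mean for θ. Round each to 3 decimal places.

MAP estimate = 3.353, posterior mean = 4.076

Mode = exp(μ − σ²) = exp(1.21) = 3.353.
Mean = exp(μ + σ²/2) = exp(1.405) = 4.076.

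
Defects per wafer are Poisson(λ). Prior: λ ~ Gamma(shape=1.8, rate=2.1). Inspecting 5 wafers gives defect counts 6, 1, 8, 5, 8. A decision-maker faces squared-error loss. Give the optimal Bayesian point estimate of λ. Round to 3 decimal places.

Σ counts = 28. Posterior: Gamma(shape = 1.8+28 = 29.8, rate = 2.1+5 = 7.1).
Mode = (α−1)/β = 28.8/7.1 = 4.056.
Mean = α/β = 29.8/7.1 = 4.197.
Squared-error loss ⇒ the optimal estimator is the posterior mean.

4.197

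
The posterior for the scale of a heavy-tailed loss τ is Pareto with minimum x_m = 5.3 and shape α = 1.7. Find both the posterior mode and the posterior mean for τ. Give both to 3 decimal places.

MAP: 5.300. Posterior mean: 12.871.

The Pareto density is strictly decreasing on [x_m, ∞), so the mode is x_m = 5.300.
Mean = α·x_m/(α−1) = 1.7·5.3/0.7 = 12.871.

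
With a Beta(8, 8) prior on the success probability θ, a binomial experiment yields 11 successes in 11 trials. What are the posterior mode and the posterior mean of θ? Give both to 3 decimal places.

Posterior: Beta(8+11, 8+0) = Beta(19, 8).
Mode = (19−1)/(19+8−2) = 18/25 = 0.720.
Mean = 19/(19+8) = 19/27 = 0.704.
The posterior is left-skewed, so the mode exceeds the mean.

MAP: 0.720. Posterior mean: 0.704.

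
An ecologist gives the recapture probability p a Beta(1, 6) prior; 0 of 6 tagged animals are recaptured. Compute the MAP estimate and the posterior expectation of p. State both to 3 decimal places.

Posterior: Beta(1+0, 6+6) = Beta(1, 12).
Since α = 1 ≤ 1 and β > 1, the Beta density is monotone decreasing on [0,1]; the mode is at 0.
Mean = 1/(1+12) = 0.077.
The mean is pulled above the mode by the posterior's right skew.

MAP = 0.000, posterior mean = 0.077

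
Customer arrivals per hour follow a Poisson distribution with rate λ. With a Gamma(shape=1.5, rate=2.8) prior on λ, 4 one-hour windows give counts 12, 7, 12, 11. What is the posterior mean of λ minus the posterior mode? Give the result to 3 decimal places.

Σ counts = 42. Posterior: Gamma(shape = 1.5+42 = 43.5, rate = 2.8+4 = 6.8).
Mode = (α−1)/β = 42.5/6.8 = 6.250.
Mean = α/β = 43.5/6.8 = 6.397.
Difference = 6.397 − 6.250 = 0.147.

0.147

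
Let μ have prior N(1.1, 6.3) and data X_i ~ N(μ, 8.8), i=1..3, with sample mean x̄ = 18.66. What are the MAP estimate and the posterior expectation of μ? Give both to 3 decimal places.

Posterior for μ is Normal. Precision-weighted mean: (1/6.3·1.1 + 3/8.8·18.66) / (1/6.3 + 3/8.8) = 13.081.
A Normal posterior is symmetric, so mode = mean.

MAP = 13.081, posterior mean = 13.081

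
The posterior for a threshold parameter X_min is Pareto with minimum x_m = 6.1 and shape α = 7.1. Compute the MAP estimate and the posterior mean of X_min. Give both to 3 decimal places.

MAP: 6.100. Posterior mean: 7.100.

The Pareto density is strictly decreasing on [x_m, ∞), so the mode is x_m = 6.100.
Mean = α·x_m/(α−1) = 7.1·6.1/6.1 = 7.100.
The posterior is right-skewed, so the mean exceeds the mode.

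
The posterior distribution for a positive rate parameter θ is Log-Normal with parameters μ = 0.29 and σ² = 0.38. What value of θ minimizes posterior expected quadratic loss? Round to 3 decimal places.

1.616

Mode = exp(μ − σ²) = exp(-0.09) = 0.914.
Mean = exp(μ + σ²/2) = exp(0.480) = 1.616.
Quadratic loss ⇒ the optimal estimator is the posterior mean.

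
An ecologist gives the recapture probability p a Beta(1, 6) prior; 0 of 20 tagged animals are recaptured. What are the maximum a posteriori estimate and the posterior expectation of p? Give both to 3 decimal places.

MAP = 0.000; posterior mean = 0.037

Posterior: Beta(1+0, 6+20) = Beta(1, 26).
Since α = 1 ≤ 1 and β > 1, the Beta density is monotone decreasing on [0,1]; the mode is at 0.
Mean = 1/(1+26) = 0.037.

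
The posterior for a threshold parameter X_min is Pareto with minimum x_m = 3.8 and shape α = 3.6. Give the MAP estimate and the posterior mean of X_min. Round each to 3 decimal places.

MAP = 3.800; posterior mean = 5.262

The Pareto density is strictly decreasing on [x_m, ∞), so the mode is x_m = 3.800.
Mean = α·x_m/(α−1) = 3.6·3.8/2.6 = 5.262.
Mean > mode: the posterior has a right tail.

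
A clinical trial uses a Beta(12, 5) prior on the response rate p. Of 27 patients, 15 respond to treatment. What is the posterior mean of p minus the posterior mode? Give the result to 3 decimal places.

-0.005

Posterior: Beta(12+15, 5+12) = Beta(27, 17).
Mode = (27−1)/(27+17−2) = 26/42 = 0.619.
Mean = 27/(27+17) = 27/44 = 0.614.
Difference = 0.614 − 0.619 = -0.005.
Mode > mean: the posterior has a left tail.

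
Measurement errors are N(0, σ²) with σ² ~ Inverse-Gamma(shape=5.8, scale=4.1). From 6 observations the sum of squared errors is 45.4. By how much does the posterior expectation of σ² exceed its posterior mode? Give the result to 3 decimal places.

0.701

Posterior: Inverse-Gamma(shape = 5.8+6/2 = 8.8, scale = 4.1+45.4/2 = 26.8).
Mode = β/(α+1) = 26.8/9.8 = 2.735.
Mean = β/(α−1) = 26.8/7.8 = 3.436.
Difference = 3.436 − 2.735 = 0.701.
The posterior is right-skewed, so the mean exceeds the mode.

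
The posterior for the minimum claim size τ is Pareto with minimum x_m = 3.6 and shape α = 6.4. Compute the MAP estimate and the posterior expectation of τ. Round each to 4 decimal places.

The Pareto density is strictly decreasing on [x_m, ∞), so the mode is x_m = 3.6000.
Mean = α·x_m/(α−1) = 6.4·3.6/5.4 = 4.2667.

τ_MAP = 3.6000, E[τ|data] = 4.2667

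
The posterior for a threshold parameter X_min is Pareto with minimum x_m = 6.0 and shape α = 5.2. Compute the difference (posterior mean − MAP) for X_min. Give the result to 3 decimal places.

The Pareto density is strictly decreasing on [x_m, ∞), so the mode is x_m = 6.000.
Mean = α·x_m/(α−1) = 5.2·6.0/4.2 = 7.429.
Difference = 7.429 − 6.000 = 1.429.

1.429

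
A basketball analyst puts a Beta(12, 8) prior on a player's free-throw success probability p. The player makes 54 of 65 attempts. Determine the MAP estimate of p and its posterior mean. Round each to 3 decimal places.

MAP = 0.783, posterior mean = 0.776

Posterior: Beta(12+54, 8+11) = Beta(66, 19).
Mode = (66−1)/(66+19−2) = 65/83 = 0.783.
Mean = 66/(66+19) = 66/85 = 0.776.
The mean is pulled below the mode by the posterior's left skew.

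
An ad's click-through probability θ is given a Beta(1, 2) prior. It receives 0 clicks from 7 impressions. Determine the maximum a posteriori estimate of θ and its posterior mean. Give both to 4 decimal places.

Posterior: Beta(1+0, 2+7) = Beta(1, 9).
Since α = 1 ≤ 1 and β > 1, the Beta density is monotone decreasing on [0,1]; the mode is at 0.
Mean = 1/(1+9) = 0.1000.

MAP: 0.0000. Posterior mean: 0.1000.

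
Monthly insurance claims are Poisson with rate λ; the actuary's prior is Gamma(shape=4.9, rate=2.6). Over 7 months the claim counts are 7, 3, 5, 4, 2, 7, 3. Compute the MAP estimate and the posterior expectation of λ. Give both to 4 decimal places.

Σ counts = 31. Posterior: Gamma(shape = 4.9+31 = 35.9, rate = 2.6+7 = 9.6).
Mode = (α−1)/β = 34.9/9.6 = 3.6354.
Mean = α/β = 35.9/9.6 = 3.7396.
The posterior is right-skewed, so the mean exceeds the mode.

MAP estimate = 3.6354, posterior expectation = 3.7396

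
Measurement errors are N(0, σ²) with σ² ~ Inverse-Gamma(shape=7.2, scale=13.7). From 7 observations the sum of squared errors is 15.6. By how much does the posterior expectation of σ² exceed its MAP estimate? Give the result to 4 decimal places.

0.3789

Posterior: Inverse-Gamma(shape = 7.2+7/2 = 10.7, scale = 13.7+15.6/2 = 21.5).
Mode = β/(α+1) = 21.5/11.7 = 1.8376.
Mean = β/(α−1) = 21.5/9.7 = 2.2165.
Difference = 2.2165 − 1.8376 = 0.3789.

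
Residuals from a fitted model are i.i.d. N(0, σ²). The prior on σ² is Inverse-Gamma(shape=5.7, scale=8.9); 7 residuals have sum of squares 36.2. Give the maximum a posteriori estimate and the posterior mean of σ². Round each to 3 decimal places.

Posterior: Inverse-Gamma(shape = 5.7+7/2 = 9.2, scale = 8.9+36.2/2 = 27.0).
Mode = β/(α+1) = 27.0/10.2 = 2.647.
Mean = β/(α−1) = 27.0/8.2 = 3.293.

σ²_MAP = 2.647, E[σ²|data] = 3.293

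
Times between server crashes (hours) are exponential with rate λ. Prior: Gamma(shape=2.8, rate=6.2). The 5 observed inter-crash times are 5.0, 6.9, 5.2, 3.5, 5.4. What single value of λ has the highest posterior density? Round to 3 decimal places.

Σ times = 26.0. Posterior: Gamma(shape = 2.8+5 = 7.8, rate = 6.2+26.0 = 32.2).
Mode = (α−1)/β = 6.8/32.2 = 0.211.
Mean = α/β = 7.8/32.2 = 0.242.
This is the posterior mode — the MAP estimate.

0.211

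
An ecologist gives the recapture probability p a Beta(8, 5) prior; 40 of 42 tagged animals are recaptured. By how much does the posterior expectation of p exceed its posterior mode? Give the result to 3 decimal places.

-0.014

Posterior: Beta(8+40, 5+2) = Beta(48, 7).
Mode = (48−1)/(48+7−2) = 47/53 = 0.887.
Mean = 48/(48+7) = 48/55 = 0.873.
Difference = 0.873 − 0.887 = -0.014.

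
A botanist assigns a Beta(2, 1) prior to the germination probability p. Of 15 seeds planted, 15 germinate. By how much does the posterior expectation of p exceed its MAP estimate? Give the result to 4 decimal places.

-0.0556

Posterior: Beta(2+15, 1+0) = Beta(17, 1).
Since β = 1 ≤ 1 and α > 1, the Beta density is monotone increasing on [0,1]; the mode is at 1.
Mean = 17/(17+1) = 0.9444.
Difference = 0.9444 − 1.0000 = -0.0556.
Mode > mean: the posterior has a left tail.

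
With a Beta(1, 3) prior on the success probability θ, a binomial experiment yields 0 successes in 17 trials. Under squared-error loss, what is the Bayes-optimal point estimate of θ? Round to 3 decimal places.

Posterior: Beta(1+0, 3+17) = Beta(1, 20).
Since α = 1 ≤ 1 and β > 1, the Beta density is monotone decreasing on [0,1]; the mode is at 0.
Mean = 1/(1+20) = 0.048.
Squared-error loss ⇒ the optimal estimator is the posterior mean.

0.048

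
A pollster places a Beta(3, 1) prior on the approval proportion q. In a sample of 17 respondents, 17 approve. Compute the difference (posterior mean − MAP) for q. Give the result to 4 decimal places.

Posterior: Beta(3+17, 1+0) = Beta(20, 1).
Since β = 1 ≤ 1 and α > 1, the Beta density is monotone increasing on [0,1]; the mode is at 1.
Mean = 20/(20+1) = 0.9524.
Difference = 0.9524 − 1.0000 = -0.0476.

-0.0476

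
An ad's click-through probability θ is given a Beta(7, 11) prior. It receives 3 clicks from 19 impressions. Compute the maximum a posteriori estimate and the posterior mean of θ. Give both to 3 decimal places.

θ_MAP = 0.257, E[θ|data] = 0.270

Posterior: Beta(7+3, 11+16) = Beta(10, 27).
Mode = (10−1)/(10+27−2) = 9/35 = 0.257.
Mean = 10/(10+27) = 10/37 = 0.270.
Mean > mode: the posterior has a right tail.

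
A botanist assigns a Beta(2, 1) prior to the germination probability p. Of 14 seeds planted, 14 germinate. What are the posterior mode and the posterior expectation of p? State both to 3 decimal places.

MAP: 1.000. Posterior mean: 0.941.

Posterior: Beta(2+14, 1+0) = Beta(16, 1).
Since β = 1 ≤ 1 and α > 1, the Beta density is monotone increasing on [0,1]; the mode is at 1.
Mean = 16/(16+1) = 0.941.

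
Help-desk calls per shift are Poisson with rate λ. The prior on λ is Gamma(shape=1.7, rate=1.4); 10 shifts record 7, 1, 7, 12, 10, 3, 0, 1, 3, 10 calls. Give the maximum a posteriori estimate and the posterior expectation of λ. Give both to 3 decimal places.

MAP = 4.798, posterior mean = 4.886

Σ counts = 54. Posterior: Gamma(shape = 1.7+54 = 55.7, rate = 1.4+10 = 11.4).
Mode = (α−1)/β = 54.7/11.4 = 4.798.
Mean = α/β = 55.7/11.4 = 4.886.
Right-skewed posterior ⇒ mode < mean.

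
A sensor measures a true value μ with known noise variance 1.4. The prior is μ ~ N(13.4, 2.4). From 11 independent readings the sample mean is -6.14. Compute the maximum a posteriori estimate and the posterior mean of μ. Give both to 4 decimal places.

Posterior for μ is Normal. Precision-weighted mean: (1/2.4·13.4 + 11/1.4·-6.14) / (1/2.4 + 11/1.4) = -5.1560.
A Normal posterior is symmetric, so mode = mean.

maximum a posteriori estimate = -5.1560, posterior mean = -5.1560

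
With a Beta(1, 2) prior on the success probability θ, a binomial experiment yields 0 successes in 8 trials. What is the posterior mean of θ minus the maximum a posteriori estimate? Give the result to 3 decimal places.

0.091

Posterior: Beta(1+0, 2+8) = Beta(1, 10).
Since α = 1 ≤ 1 and β > 1, the Beta density is monotone decreasing on [0,1]; the mode is at 0.
Mean = 1/(1+10) = 0.091.
Difference = 0.091 − 0.000 = 0.091.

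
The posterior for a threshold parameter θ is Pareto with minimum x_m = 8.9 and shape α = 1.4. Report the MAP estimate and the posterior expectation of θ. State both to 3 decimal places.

MAP estimate = 8.900, posterior expectation = 31.150

The Pareto density is strictly decreasing on [x_m, ∞), so the mode is x_m = 8.900.
Mean = α·x_m/(α−1) = 1.4·8.9/0.4 = 31.150.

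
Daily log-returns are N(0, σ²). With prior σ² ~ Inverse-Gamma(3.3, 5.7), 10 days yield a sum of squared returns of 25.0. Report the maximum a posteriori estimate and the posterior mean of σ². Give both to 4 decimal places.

Posterior: Inverse-Gamma(shape = 3.3+10/2 = 8.3, scale = 5.7+25.0/2 = 18.2).
Mode = β/(α+1) = 18.2/9.3 = 1.9570.
Mean = β/(α−1) = 18.2/7.3 = 2.4932.
Mean > mode: the posterior has a right tail.

maximum a posteriori estimate = 1.9570, posterior mean = 2.4932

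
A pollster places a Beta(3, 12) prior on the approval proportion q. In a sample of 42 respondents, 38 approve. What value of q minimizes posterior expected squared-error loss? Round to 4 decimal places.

Posterior: Beta(3+38, 12+4) = Beta(41, 16).
Mode = (41−1)/(41+16−2) = 40/55 = 0.7273.
Mean = 41/(41+16) = 41/57 = 0.7193.
Squared-error loss ⇒ the optimal estimator is the posterior mean.

0.7193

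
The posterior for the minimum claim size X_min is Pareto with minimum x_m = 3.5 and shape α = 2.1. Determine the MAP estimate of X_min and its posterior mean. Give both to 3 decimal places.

The Pareto density is strictly decreasing on [x_m, ∞), so the mode is x_m = 3.500.
Mean = α·x_m/(α−1) = 2.1·3.5/1.1 = 6.682.
Mean > mode: the posterior has a right tail.

MAP: 3.500. Posterior mean: 6.682.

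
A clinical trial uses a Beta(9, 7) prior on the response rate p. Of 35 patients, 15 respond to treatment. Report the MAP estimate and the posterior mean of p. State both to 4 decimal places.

Posterior: Beta(9+15, 7+20) = Beta(24, 27).
Mode = (24−1)/(24+27−2) = 23/49 = 0.4694.
Mean = 24/(24+27) = 24/51 = 0.4706.
The posterior is right-skewed, so the mean exceeds the mode.

p_MAP = 0.4694, E[p|data] = 0.4706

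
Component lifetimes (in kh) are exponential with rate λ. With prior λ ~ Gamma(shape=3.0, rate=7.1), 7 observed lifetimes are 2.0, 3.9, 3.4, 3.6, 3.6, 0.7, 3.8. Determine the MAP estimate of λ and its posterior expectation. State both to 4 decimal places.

Σ times = 21.0. Posterior: Gamma(shape = 3.0+7 = 10.0, rate = 7.1+21.0 = 28.1).
Mode = (α−1)/β = 9.0/28.1 = 0.3203.
Mean = α/β = 10.0/28.1 = 0.3559.

λ_MAP = 0.3203, E[λ|data] = 0.3559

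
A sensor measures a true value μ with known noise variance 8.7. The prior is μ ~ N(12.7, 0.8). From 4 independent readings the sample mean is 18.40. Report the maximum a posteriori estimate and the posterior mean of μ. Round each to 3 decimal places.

Posterior for μ is Normal. Precision-weighted mean: (1/0.8·12.7 + 4/8.7·18.40) / (1/0.8 + 4/8.7) = 14.233.
A Normal posterior is symmetric, so mode = mean.

MAP = 14.233; posterior mean = 14.233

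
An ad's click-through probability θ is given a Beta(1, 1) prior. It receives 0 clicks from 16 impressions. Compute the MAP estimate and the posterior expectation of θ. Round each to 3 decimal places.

MAP = 0.000; posterior mean = 0.056

Posterior: Beta(1+0, 1+16) = Beta(1, 17).
Since α = 1 ≤ 1 and β > 1, the Beta density is monotone decreasing on [0,1]; the mode is at 0.
Mean = 1/(1+17) = 0.056.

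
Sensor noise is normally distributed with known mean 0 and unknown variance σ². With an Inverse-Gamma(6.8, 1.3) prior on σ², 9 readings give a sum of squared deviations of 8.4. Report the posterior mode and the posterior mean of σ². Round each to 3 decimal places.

Posterior: Inverse-Gamma(shape = 6.8+9/2 = 11.3, scale = 1.3+8.4/2 = 5.5).
Mode = β/(α+1) = 5.5/12.3 = 0.447.
Mean = β/(α−1) = 5.5/10.3 = 0.534.

MAP: 0.447. Posterior mean: 0.534.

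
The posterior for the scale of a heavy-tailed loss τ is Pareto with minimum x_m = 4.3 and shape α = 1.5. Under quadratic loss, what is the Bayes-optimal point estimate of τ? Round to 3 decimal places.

The Pareto density is strictly decreasing on [x_m, ∞), so the mode is x_m = 4.300.
Mean = α·x_m/(α−1) = 1.5·4.3/0.5 = 12.900.
Quadratic loss ⇒ the optimal estimator is the posterior mean.

12.900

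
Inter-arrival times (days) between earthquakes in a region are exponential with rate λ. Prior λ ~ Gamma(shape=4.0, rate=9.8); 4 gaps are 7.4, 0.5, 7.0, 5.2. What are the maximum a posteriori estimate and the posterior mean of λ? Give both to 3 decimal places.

MAP = 0.234, posterior mean = 0.268

Σ times = 20.1. Posterior: Gamma(shape = 4.0+4 = 8.0, rate = 9.8+20.1 = 29.9).
Mode = (α−1)/β = 7.0/29.9 = 0.234.
Mean = α/β = 8.0/29.9 = 0.268.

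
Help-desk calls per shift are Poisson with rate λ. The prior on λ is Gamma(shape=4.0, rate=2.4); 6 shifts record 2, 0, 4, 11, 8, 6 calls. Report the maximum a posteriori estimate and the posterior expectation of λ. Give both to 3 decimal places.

Σ counts = 31. Posterior: Gamma(shape = 4.0+31 = 35.0, rate = 2.4+6 = 8.4).
Mode = (α−1)/β = 34.0/8.4 = 4.048.
Mean = α/β = 35.0/8.4 = 4.167.

λ_MAP = 4.048, E[λ|data] = 4.167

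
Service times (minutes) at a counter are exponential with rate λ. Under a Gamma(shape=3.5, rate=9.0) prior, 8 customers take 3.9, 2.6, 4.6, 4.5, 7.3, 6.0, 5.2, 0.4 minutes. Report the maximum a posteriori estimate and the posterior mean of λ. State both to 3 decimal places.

Σ times = 34.5. Posterior: Gamma(shape = 3.5+8 = 11.5, rate = 9.0+34.5 = 43.5).
Mode = (α−1)/β = 10.5/43.5 = 0.241.
Mean = α/β = 11.5/43.5 = 0.264.
Mean > mode: the posterior has a right tail.

maximum a posteriori estimate = 0.241, posterior mean = 0.264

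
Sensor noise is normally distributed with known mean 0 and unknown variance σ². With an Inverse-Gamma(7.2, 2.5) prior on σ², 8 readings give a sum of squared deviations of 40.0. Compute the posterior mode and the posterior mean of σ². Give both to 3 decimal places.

MAP = 1.844; posterior mean = 2.206

Posterior: Inverse-Gamma(shape = 7.2+8/2 = 11.2, scale = 2.5+40.0/2 = 22.5).
Mode = β/(α+1) = 22.5/12.2 = 1.844.
Mean = β/(α−1) = 22.5/10.2 = 2.206.
Right-skewed posterior ⇒ mode < mean.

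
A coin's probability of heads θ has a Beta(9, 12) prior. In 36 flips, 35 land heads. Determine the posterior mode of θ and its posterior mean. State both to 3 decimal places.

posterior mode = 0.782, posterior mean = 0.772

Posterior: Beta(9+35, 12+1) = Beta(44, 13).
Mode = (44−1)/(44+13−2) = 43/55 = 0.782.
Mean = 44/(44+13) = 44/57 = 0.772.
The posterior is left-skewed, so the mode exceeds the mean.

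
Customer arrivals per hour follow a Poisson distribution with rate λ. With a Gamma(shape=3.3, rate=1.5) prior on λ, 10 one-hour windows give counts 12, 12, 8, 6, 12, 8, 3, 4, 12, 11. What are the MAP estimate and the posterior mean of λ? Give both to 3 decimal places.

Σ counts = 88. Posterior: Gamma(shape = 3.3+88 = 91.3, rate = 1.5+10 = 11.5).
Mode = (α−1)/β = 90.3/11.5 = 7.852.
Mean = α/β = 91.3/11.5 = 7.939.

MAP estimate = 7.852, posterior mean = 7.939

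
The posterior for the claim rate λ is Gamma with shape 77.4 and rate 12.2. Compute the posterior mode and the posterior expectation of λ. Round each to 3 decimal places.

MAP: 6.262. Posterior mean: 6.344.

Mode = (α−1)/β = 76.4/12.2 = 6.262.
Mean = α/β = 77.4/12.2 = 6.344.
Right-skewed posterior ⇒ mode < mean.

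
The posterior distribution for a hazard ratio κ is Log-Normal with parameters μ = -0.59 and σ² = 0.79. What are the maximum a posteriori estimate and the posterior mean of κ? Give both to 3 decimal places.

Mode = exp(μ − σ²) = exp(-1.38) = 0.252.
Mean = exp(μ + σ²/2) = exp(-0.195) = 0.823.
The posterior is right-skewed, so the mean exceeds the mode.

MAP: 0.252. Posterior mean: 0.823.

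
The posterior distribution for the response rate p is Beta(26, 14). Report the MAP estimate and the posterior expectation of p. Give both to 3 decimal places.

MAP = 0.658; posterior mean = 0.650

Mode = (26−1)/(26+14−2) = 25/38 = 0.658.
Mean = 26/(26+14) = 26/40 = 0.650.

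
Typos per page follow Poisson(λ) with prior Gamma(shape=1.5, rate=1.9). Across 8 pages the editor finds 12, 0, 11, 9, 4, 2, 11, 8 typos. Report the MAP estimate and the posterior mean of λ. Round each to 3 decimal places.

MAP: 5.808. Posterior mean: 5.909.

Σ counts = 57. Posterior: Gamma(shape = 1.5+57 = 58.5, rate = 1.9+8 = 9.9).
Mode = (α−1)/β = 57.5/9.9 = 5.808.
Mean = α/β = 58.5/9.9 = 5.909.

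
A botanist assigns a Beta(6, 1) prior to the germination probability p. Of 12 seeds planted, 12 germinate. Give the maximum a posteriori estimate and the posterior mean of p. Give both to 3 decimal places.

MAP: 1.000. Posterior mean: 0.947.

Posterior: Beta(6+12, 1+0) = Beta(18, 1).
Since β = 1 ≤ 1 and α > 1, the Beta density is monotone increasing on [0,1]; the mode is at 1.
Mean = 18/(18+1) = 0.947.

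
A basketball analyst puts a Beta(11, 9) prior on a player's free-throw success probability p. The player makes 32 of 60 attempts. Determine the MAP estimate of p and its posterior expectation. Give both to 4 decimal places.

MAP = 0.5385, posterior mean = 0.5375

Posterior: Beta(11+32, 9+28) = Beta(43, 37).
Mode = (43−1)/(43+37−2) = 42/78 = 0.5385.
Mean = 43/(43+37) = 43/80 = 0.5375.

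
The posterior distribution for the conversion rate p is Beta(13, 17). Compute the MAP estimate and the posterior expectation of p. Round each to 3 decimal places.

p_MAP = 0.429, E[p|data] = 0.433

Mode = (13−1)/(13+17−2) = 12/28 = 0.429.
Mean = 13/(13+17) = 13/30 = 0.433.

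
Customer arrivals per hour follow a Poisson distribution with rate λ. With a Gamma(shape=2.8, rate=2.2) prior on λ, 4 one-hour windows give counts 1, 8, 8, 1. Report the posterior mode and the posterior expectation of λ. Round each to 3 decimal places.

Σ counts = 18. Posterior: Gamma(shape = 2.8+18 = 20.8, rate = 2.2+4 = 6.2).
Mode = (α−1)/β = 19.8/6.2 = 3.194.
Mean = α/β = 20.8/6.2 = 3.355.

MAP = 3.194; posterior mean = 3.355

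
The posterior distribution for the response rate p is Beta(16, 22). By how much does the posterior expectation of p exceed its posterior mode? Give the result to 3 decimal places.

0.004

Mode = (16−1)/(16+22−2) = 15/36 = 0.417.
Mean = 16/(16+22) = 16/38 = 0.421.
Difference = 0.421 − 0.417 = 0.004.
Right-skewed posterior ⇒ mode < mean.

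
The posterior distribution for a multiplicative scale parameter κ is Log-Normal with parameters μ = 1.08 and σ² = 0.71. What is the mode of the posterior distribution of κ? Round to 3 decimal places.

1.448

Mode = exp(μ − σ²) = exp(0.37) = 1.448.
Mean = exp(μ + σ²/2) = exp(1.435) = 4.200.
This is the posterior mode — the MAP estimate.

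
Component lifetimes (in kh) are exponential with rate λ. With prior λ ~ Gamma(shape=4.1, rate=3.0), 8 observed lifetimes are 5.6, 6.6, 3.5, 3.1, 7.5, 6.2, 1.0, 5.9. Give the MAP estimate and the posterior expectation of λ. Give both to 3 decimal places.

Σ times = 39.4. Posterior: Gamma(shape = 4.1+8 = 12.1, rate = 3.0+39.4 = 42.4).
Mode = (α−1)/β = 11.1/42.4 = 0.262.
Mean = α/β = 12.1/42.4 = 0.285.

MAP: 0.262. Posterior mean: 0.285.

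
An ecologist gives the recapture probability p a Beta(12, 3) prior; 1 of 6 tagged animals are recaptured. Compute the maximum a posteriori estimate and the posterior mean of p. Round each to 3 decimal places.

Posterior: Beta(12+1, 3+5) = Beta(13, 8).
Mode = (13−1)/(13+8−2) = 12/19 = 0.632.
Mean = 13/(13+8) = 13/21 = 0.619.

p_MAP = 0.632, E[p|data] = 0.619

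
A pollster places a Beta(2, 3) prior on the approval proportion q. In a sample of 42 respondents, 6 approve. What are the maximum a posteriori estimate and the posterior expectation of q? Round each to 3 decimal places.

q_MAP = 0.156, E[q|data] = 0.170

Posterior: Beta(2+6, 3+36) = Beta(8, 39).
Mode = (8−1)/(8+39−2) = 7/45 = 0.156.
Mean = 8/(8+39) = 8/47 = 0.170.
The mean is pulled above the mode by the posterior's right skew.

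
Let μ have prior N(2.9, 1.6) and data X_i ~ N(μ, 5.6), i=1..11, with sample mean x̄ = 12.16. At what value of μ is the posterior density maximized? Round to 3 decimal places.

9.925

Posterior for μ is Normal. Precision-weighted mean: (1/1.6·2.9 + 11/5.6·12.16) / (1/1.6 + 11/5.6) = 9.925.
A Normal posterior is symmetric, so mode = mean.
This is the posterior mode — the MAP estimate.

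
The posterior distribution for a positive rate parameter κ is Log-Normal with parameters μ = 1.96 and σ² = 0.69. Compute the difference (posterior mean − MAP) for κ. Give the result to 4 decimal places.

6.4633

Mode = exp(μ − σ²) = exp(1.27) = 3.5609.
Mean = exp(μ + σ²/2) = exp(2.305) = 10.0242.
Difference = 10.0242 − 3.5609 = 6.4633.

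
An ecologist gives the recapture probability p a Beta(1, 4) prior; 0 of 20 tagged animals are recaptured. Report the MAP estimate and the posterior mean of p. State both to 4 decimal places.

p_MAP = 0.0000, E[p|data] = 0.0400

Posterior: Beta(1+0, 4+20) = Beta(1, 24).
Since α = 1 ≤ 1 and β > 1, the Beta density is monotone decreasing on [0,1]; the mode is at 0.
Mean = 1/(1+24) = 0.0400.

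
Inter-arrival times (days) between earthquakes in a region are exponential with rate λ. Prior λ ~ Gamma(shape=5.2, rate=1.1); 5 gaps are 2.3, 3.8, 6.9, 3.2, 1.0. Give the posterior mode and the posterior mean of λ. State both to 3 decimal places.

MAP = 0.503, posterior mean = 0.557

Σ times = 17.2. Posterior: Gamma(shape = 5.2+5 = 10.2, rate = 1.1+17.2 = 18.3).
Mode = (α−1)/β = 9.2/18.3 = 0.503.
Mean = α/β = 10.2/18.3 = 0.557.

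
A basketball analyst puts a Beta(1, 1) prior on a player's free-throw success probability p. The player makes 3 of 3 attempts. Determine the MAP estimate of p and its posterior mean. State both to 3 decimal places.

MAP = 1.000, posterior mean = 0.800

Posterior: Beta(1+3, 1+0) = Beta(4, 1).
Since β = 1 ≤ 1 and α > 1, the Beta density is monotone increasing on [0,1]; the mode is at 1.
Mean = 4/(4+1) = 0.800.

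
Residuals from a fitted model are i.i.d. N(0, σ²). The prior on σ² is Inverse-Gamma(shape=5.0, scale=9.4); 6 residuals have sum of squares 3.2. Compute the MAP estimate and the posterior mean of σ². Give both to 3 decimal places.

MAP = 1.222; posterior mean = 1.571

Posterior: Inverse-Gamma(shape = 5.0+6/2 = 8.0, scale = 9.4+3.2/2 = 11.0).
Mode = β/(α+1) = 11.0/9.0 = 1.222.
Mean = β/(α−1) = 11.0/7.0 = 1.571.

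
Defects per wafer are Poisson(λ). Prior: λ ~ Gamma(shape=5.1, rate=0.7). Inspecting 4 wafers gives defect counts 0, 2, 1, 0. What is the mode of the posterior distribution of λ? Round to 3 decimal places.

1.511

Σ counts = 3. Posterior: Gamma(shape = 5.1+3 = 8.1, rate = 0.7+4 = 4.7).
Mode = (α−1)/β = 7.1/4.7 = 1.511.
Mean = α/β = 8.1/4.7 = 1.723.
This is the posterior mode — the MAP estimate.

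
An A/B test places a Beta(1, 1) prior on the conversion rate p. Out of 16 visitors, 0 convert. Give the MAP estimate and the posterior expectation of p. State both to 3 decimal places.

Posterior: Beta(1+0, 1+16) = Beta(1, 17).
Since α = 1 ≤ 1 and β > 1, the Beta density is monotone decreasing on [0,1]; the mode is at 0.
Mean = 1/(1+17) = 0.056.

MAP = 0.000; posterior mean = 0.056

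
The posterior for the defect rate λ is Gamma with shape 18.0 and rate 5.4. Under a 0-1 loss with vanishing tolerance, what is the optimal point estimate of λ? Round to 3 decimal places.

3.148

Mode = (α−1)/β = 17.0/5.4 = 3.148.
Mean = α/β = 18.0/5.4 = 3.333.
This is the posterior mode — the MAP estimate.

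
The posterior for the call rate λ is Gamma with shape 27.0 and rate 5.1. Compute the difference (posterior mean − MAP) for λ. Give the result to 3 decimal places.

0.196

Mode = (α−1)/β = 26.0/5.1 = 5.098.
Mean = α/β = 27.0/5.1 = 5.294.
Difference = 5.294 − 5.098 = 0.196.
Right-skewed posterior ⇒ mode < mean.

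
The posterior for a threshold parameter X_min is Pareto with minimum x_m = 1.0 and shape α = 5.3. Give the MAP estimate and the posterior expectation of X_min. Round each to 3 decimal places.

The Pareto density is strictly decreasing on [x_m, ∞), so the mode is x_m = 1.000.
Mean = α·x_m/(α−1) = 5.3·1.0/4.3 = 1.233.

MAP = 1.000, posterior mean = 1.233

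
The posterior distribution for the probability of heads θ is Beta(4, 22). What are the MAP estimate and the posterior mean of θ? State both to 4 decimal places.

MAP = 0.1250, posterior mean = 0.1538

Mode = (4−1)/(4+22−2) = 3/24 = 0.1250.
Mean = 4/(4+22) = 4/26 = 0.1538.
The mean is pulled above the mode by the posterior's right skew.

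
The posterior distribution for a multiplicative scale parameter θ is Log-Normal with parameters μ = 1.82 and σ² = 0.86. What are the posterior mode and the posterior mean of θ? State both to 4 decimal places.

Mode = exp(μ − σ²) = exp(0.96) = 2.6117.
Mean = exp(μ + σ²/2) = exp(2.250) = 9.4877.

MAP: 2.6117. Posterior mean: 9.4877.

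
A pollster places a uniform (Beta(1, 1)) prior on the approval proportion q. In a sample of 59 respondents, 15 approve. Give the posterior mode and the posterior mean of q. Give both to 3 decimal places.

Posterior: Beta(1+15, 1+44) = Beta(16, 45).
Mode = (16−1)/(16+45−2) = 15/59 = 0.254.
Mean = 16/(16+45) = 16/61 = 0.262.

MAP = 0.254; posterior mean = 0.262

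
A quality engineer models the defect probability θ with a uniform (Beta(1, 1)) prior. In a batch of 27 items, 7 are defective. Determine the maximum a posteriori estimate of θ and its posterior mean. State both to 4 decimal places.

Posterior: Beta(1+7, 1+20) = Beta(8, 21).
Mode = (8−1)/(8+21−2) = 7/27 = 0.2593.
With a flat prior the MAP equals the MLE, 7/27.
Mean = 8/(8+21) = 8/29 = 0.2759.
The posterior is right-skewed, so the mean exceeds the mode.

maximum a posteriori estimate = 0.2593, posterior mean = 0.2759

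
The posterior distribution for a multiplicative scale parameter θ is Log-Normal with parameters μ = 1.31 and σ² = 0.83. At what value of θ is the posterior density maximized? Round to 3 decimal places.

1.616

Mode = exp(μ − σ²) = exp(0.48) = 1.616.
Mean = exp(μ + σ²/2) = exp(1.725) = 5.613.
This is the posterior mode — the MAP estimate.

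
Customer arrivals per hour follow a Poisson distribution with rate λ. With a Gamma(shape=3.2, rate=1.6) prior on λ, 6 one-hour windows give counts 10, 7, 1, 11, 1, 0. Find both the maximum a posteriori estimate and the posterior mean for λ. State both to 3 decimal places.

maximum a posteriori estimate = 4.237, posterior mean = 4.368

Σ counts = 30. Posterior: Gamma(shape = 3.2+30 = 33.2, rate = 1.6+6 = 7.6).
Mode = (α−1)/β = 32.2/7.6 = 4.237.
Mean = α/β = 33.2/7.6 = 4.368.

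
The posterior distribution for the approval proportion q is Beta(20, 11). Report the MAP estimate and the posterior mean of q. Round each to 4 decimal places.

MAP = 0.6552, posterior mean = 0.6452

Mode = (20−1)/(20+11−2) = 19/29 = 0.6552.
Mean = 20/(20+11) = 20/31 = 0.6452.
The posterior is left-skewed, so the mode exceeds the mean.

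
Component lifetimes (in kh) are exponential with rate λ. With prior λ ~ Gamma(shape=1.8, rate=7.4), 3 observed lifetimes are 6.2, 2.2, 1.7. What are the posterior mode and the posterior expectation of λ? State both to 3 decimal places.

Σ times = 10.1. Posterior: Gamma(shape = 1.8+3 = 4.8, rate = 7.4+10.1 = 17.5).
Mode = (α−1)/β = 3.8/17.5 = 0.217.
Mean = α/β = 4.8/17.5 = 0.274.

posterior mode = 0.217, posterior expectation = 0.274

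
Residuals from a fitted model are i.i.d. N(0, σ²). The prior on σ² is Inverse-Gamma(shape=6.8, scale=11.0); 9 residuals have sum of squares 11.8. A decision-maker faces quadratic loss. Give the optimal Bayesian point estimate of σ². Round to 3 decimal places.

1.641

Posterior: Inverse-Gamma(shape = 6.8+9/2 = 11.3, scale = 11.0+11.8/2 = 16.9).
Mode = β/(α+1) = 16.9/12.3 = 1.374.
Mean = β/(α−1) = 16.9/10.3 = 1.641.
Quadratic loss ⇒ the optimal estimator is the posterior mean.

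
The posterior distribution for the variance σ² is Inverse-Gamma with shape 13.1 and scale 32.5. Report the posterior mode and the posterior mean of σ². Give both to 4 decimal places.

σ²_MAP = 2.3050, E[σ²|data] = 2.6860

Mode = β/(α+1) = 32.5/14.1 = 2.3050.
Mean = β/(α−1) = 32.5/12.1 = 2.6860.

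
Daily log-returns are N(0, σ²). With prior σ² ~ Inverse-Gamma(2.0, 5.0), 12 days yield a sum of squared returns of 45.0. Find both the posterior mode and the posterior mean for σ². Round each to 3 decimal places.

MAP = 3.056; posterior mean = 3.929

Posterior: Inverse-Gamma(shape = 2.0+12/2 = 8.0, scale = 5.0+45.0/2 = 27.5).
Mode = β/(α+1) = 27.5/9.0 = 3.056.
Mean = β/(α−1) = 27.5/7.0 = 3.929.
Right-skewed posterior ⇒ mode < mean.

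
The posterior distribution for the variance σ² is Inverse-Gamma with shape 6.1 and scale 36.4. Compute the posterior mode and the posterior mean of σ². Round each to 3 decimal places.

posterior mode = 5.127, posterior mean = 7.137

Mode = β/(α+1) = 36.4/7.1 = 5.127.
Mean = β/(α−1) = 36.4/5.1 = 7.137.
The mean is pulled above the mode by the posterior's right skew.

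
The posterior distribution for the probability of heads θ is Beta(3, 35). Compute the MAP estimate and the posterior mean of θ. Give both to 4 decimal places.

Mode = (3−1)/(3+35−2) = 2/36 = 0.0556.
Mean = 3/(3+35) = 3/38 = 0.0789.
Mean > mode: the posterior has a right tail.

MAP: 0.0556. Posterior mean: 0.0789.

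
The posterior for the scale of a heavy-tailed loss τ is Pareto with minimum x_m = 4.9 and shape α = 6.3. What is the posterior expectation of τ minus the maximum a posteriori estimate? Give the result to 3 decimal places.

The Pareto density is strictly decreasing on [x_m, ∞), so the mode is x_m = 4.900.
Mean = α·x_m/(α−1) = 6.3·4.9/5.3 = 5.825.
Difference = 5.825 − 4.900 = 0.925.
Right-skewed posterior ⇒ mode < mean.

0.925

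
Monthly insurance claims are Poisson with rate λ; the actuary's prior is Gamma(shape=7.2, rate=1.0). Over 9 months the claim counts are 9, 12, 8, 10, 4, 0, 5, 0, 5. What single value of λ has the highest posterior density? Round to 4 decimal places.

5.9200

Σ counts = 53. Posterior: Gamma(shape = 7.2+53 = 60.2, rate = 1.0+9 = 10.0).
Mode = (α−1)/β = 59.2/10.0 = 5.9200.
Mean = α/β = 60.2/10.0 = 6.0200.
This is the posterior mode — the MAP estimate.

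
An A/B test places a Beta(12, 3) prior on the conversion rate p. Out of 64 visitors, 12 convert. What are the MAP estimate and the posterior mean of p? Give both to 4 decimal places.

MAP = 0.2987, posterior mean = 0.3038

Posterior: Beta(12+12, 3+52) = Beta(24, 55).
Mode = (24−1)/(24+55−2) = 23/77 = 0.2987.
Mean = 24/(24+55) = 24/79 = 0.3038.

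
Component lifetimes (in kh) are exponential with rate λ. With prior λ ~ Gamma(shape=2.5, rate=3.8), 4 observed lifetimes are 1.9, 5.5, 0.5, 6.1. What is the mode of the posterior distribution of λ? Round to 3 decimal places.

0.309

Σ times = 14.0. Posterior: Gamma(shape = 2.5+4 = 6.5, rate = 3.8+14.0 = 17.8).
Mode = (α−1)/β = 5.5/17.8 = 0.309.
Mean = α/β = 6.5/17.8 = 0.365.
This is the posterior mode — the MAP estimate.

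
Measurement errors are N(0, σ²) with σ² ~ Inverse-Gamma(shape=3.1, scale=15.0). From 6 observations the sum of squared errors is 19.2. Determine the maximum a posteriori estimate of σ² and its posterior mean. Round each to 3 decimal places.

Posterior: Inverse-Gamma(shape = 3.1+6/2 = 6.1, scale = 15.0+19.2/2 = 24.6).
Mode = β/(α+1) = 24.6/7.1 = 3.465.
Mean = β/(α−1) = 24.6/5.1 = 4.824.
The mean is pulled above the mode by the posterior's right skew.

σ²_MAP = 3.465, E[σ²|data] = 4.824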